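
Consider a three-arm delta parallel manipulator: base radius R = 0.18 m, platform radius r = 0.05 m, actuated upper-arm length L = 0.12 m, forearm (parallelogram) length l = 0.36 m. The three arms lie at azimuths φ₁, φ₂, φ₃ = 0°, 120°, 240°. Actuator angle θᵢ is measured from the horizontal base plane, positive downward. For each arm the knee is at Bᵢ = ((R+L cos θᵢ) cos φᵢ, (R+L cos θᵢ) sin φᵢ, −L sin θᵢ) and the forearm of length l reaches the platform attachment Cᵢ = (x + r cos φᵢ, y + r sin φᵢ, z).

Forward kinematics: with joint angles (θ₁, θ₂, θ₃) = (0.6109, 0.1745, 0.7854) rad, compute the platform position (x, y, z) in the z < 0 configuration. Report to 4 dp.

centre 1 = (0.2283·cos0.0°, 0.2283·sin0.0°, -0.0688) = (0.2283, 0.0000, -0.0688)
φ2=120.0°: virtual centre (-0.1241, 0.2149, -0.0208), radius l
φ3=240.0°: virtual centre (-0.1074, -0.1861, -0.0849), radius l
eliminate P² terms by subtracting sphere 1 from 2 and 3
linear system: -0.7048x+0.4299y = 0.0052−0.0960z; -0.6714x+-0.3721y = -0.0035−-0.0320z
Cramer: x(z) = -0.0008+0.0398z;  y(z) = 0.0108-0.1580z
sphere 1 gives Az²+Bz+C=0 with A=1.0265, B=0.1160, C=-0.0723;  B²−4AC=0.3102;  roots -0.3278, 0.2148;  negative root z = -0.3278
x = -0.0138, y = 0.0626

(-0.0138, 0.0626, -0.3278)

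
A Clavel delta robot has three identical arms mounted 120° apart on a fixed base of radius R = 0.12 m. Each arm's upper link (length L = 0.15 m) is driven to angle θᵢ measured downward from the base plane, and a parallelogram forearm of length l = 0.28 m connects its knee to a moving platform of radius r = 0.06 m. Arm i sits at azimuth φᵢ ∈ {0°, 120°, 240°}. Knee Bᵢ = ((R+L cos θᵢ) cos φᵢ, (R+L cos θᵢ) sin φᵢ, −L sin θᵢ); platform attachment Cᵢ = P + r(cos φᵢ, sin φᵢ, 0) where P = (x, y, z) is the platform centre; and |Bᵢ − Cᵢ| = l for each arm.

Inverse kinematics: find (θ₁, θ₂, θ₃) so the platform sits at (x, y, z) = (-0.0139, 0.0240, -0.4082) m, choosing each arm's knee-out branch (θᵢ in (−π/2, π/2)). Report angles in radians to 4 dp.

θ₁ = 1.3966, θ₂ = 1.2218, θ₃ = 1.3963

arm 1 (φ=0.0°): x'=-0.0139, y'=0.0240
  A cos θ + B sin θ = C:  0.0739·cos θ + -0.4082·sin θ = -0.3892
  γ=atan2(-0.4082,0.0739)=-1.3917;  ψ=arccos(-0.9382)=2.7883;  θ1=γ+ψ≈1.3966
φ2=120.0° → target in arm frame (0.0277, 0.0000)
  A=0.0323, B=-0.4082, C=(l²−L²−A²−y'²−z²)/(2L)=-0.3726
  √(A²+B²)=0.4095;  θ2 = -1.4919+2.7137 ≈ 1.2218
rotate P by −φ3: (-0.0138, -0.0240, -0.4082)
  A=0.0738, B=-0.4082, C=(l²−L²−A²−y'²−z²)/(2L)=-0.3892
  γ=atan2(-0.4082,0.0738)=-1.3919;  ψ=arccos(-0.9382)=2.7882;  θ3=γ+ψ≈1.3963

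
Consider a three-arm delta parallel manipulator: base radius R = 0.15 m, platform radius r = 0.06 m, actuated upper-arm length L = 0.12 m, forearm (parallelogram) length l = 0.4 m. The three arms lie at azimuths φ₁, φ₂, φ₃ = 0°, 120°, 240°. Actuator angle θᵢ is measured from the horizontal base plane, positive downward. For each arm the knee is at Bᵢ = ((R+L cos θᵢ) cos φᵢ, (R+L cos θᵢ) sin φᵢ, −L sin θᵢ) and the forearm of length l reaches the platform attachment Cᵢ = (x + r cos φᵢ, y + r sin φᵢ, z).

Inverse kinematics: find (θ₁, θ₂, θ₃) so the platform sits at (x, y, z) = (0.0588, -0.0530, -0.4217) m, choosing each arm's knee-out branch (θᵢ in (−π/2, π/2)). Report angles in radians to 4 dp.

θ₁ = 0.4366, θ₂ = 0.9599, θ₃ = 0.6112

φ1=0.0° → target in arm frame (0.0588, -0.0530)
  e−x'=0.0312;  (l²−L²−(e−x')²−y'²−z²)/2L = -0.1501
  θ1 = atan2(B,A) + arccos(C/0.4229) = 0.4366
φ2=120.0° → target in arm frame (-0.0753, -0.0244)
  e−x'=0.1653;  (l²−L²−(e−x')²−y'²−z²)/2L = -0.2506
  θ2 = atan2(B,A) + arccos(C/0.4529) = 0.9599
rotate P by −φ3: (0.0165, 0.0774, -0.4217)
  A cos θ + B sin θ = C:  0.0735·cos θ + -0.4217·sin θ = -0.1818
  √(A²+B²)=0.4281;  θ3 = -1.3982+2.0094 ≈ 0.6112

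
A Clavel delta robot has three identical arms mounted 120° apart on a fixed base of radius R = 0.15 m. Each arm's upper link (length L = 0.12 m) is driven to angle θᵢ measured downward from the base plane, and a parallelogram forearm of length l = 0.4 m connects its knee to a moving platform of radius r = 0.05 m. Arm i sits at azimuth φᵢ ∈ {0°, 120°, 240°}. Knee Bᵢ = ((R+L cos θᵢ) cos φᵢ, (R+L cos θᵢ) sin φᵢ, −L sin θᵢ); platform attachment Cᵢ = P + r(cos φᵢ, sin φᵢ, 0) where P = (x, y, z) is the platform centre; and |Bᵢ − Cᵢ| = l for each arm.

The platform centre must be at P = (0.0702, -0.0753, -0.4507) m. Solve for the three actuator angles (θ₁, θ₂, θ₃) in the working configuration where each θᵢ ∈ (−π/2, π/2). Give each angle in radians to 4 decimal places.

arm 1 (φ=0.0°): x'=0.0702, y'=-0.0753
  e−x'=0.0298;  (l²−L²−(e−x')²−y'²−z²)/2L = -0.2670
  θ1 = atan2(B,A) + arccos(C/0.4517) = 0.6986
φ2=120.0° → target in arm frame (-0.1003, -0.0231)
  A=0.2003, B=-0.4507, C=(l²−L²−A²−y'²−z²)/(2L)=-0.4091
  θ2 = atan2(B,A) + arccos(C/0.4932) = 1.3965
rotate P by −φ3: (0.0301, 0.0984, -0.4507)
  e−x'=0.0699;  (l²−L²−(e−x')²−y'²−z²)/2L = -0.3004
  θ3 = atan2(B,A) + arccos(C/0.4561) = 0.8730

θ₁ = 0.6986, θ₂ = 1.3965, θ₃ = 0.8730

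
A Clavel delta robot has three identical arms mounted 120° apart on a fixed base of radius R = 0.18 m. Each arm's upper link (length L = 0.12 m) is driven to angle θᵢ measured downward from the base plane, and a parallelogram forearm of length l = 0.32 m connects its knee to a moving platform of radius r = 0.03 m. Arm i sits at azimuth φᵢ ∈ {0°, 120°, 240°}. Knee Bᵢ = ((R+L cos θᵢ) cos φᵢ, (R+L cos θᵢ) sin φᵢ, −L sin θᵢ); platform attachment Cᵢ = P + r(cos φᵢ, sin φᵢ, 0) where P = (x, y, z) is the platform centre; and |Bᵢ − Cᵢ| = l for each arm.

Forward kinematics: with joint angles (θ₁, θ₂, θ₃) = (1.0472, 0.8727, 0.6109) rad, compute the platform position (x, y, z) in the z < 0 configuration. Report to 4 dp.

centre 1 = (0.2100·cos0.0°, 0.2100·sin0.0°, -0.1039) = (0.2100, 0.0000, -0.1039)
arm 2 at φ=120.0°: (R−r)+L cos θ2 = 0.2271;  centre 2 = (-0.1136, 0.1967, -0.0919)
arm 3 at φ=240.0°: (R−r)+L cos θ3 = 0.2483;  centre 3 = (-0.1241, -0.2150, -0.0688)
|centre ₂|²−|centre ₁|² = 0.0051;  |centre ₃|²−|centre ₁|² = 0.0115
linear system: -0.6471x+0.3934y = 0.0051−0.0240z; -0.6683x+-0.4301y = 0.0115−0.0702z
Cramer: x(z) = -0.0124+0.0701z;  y(z) = -0.0074+0.0543z
quadratic in z: (1.0079)z²+(0.1759)z+(-0.0421)=0, √Δ=0.4478 → z ∈ {-0.3094, 0.1349}; z = -0.3094 (taking z<0)
x = -0.0341, y = -0.0242

(-0.0341, -0.0242, -0.3094)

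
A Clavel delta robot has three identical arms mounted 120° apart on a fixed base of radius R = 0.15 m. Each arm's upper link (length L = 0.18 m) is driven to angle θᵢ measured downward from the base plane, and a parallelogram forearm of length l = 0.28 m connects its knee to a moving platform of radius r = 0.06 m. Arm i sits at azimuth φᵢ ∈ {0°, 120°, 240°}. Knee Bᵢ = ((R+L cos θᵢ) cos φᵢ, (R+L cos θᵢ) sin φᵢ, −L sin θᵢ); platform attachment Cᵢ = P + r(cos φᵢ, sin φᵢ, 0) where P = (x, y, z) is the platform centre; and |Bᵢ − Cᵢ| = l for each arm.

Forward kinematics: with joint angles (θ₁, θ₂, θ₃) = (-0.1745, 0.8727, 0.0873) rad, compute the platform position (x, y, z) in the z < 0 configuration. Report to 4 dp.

arm 1 at φ=0.0°: ρ1 = 0.2673;  O1 = (0.2673, 0.0000, 0.0313)
φ2=120.0°: virtual centre (-0.1028, 0.1781, -0.1379), radius l
O3 = (0.2693·cos240.0°, 0.2693·sin240.0°, -0.0157) = (-0.1347, -0.2332, -0.0157)
eliminate P² terms by subtracting sphere 1 from 2 and 3
plane₁₂: -0.7402x+0.3563y+-0.3383z = -0.0111
det = 0.6317;  x = 0.0080+-0.3028z,  y = -0.0145+0.3205z
into |P−O₁|² = l²: 1.1944z² + 0.0852z + -0.0100 = 0;  Δ = 0.0549;  z = -0.1338 or 0.0625 → z<0 root = -0.1338
x = 0.0485, y = -0.0574

(0.0485, -0.0574, -0.1338)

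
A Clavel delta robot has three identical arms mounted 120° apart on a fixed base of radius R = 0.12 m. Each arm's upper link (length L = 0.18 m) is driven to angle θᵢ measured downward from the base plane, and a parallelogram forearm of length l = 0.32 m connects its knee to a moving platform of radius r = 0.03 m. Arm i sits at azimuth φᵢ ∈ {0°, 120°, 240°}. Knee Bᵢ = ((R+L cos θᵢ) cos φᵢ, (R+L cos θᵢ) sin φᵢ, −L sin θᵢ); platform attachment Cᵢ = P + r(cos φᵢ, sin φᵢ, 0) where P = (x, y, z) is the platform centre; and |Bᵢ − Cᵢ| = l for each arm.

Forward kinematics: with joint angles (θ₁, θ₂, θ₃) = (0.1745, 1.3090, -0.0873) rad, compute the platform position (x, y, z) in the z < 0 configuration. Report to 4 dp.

(0.0703, -0.1663, -0.2208)

φ1=0.0°: virtual centre (0.2673, 0.0000, -0.0313), radius l
arm 2 at φ=120.0°: ρ2 = 0.1366;  S2 = (-0.0683, 0.1183, -0.1739)
arm 3 at φ=240.0°: ρ3 = 0.2693;  S3 = (-0.1347, -0.2332, 0.0157)
subtract pairs → two planes through P
[-0.6711 0.2366 -0.2852]·P = -0.0235;  [-0.8038 -0.4665 0.0939]·P = 0.0004
det = 0.5032;  x = 0.0216+-0.2203z,  y = -0.0381+0.5808z
quadratic in z: (1.3859)z²+(0.1265)z+(-0.0396)=0, √Δ=0.4855 → z ∈ {-0.2208, 0.1295}; z = -0.2208 (taking z<0)
x = 0.0703, y = -0.1663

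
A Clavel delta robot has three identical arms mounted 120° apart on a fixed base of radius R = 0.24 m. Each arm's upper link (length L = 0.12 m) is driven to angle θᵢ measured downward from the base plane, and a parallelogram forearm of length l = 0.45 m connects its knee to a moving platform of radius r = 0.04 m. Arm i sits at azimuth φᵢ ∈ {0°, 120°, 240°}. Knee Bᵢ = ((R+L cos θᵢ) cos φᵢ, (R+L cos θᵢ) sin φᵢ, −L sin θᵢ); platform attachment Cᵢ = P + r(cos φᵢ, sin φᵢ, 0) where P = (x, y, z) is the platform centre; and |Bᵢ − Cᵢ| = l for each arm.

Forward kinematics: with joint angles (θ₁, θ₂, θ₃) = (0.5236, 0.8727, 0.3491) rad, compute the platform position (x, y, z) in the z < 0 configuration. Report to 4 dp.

S1 = (0.3039·cos0.0°, 0.3039·sin0.0°, -0.0600) = (0.3039, 0.0000, -0.0600)
arm 2 at φ=120.0°: e+L cos θ2 = 0.2771;  S2 = (-0.1386, 0.2400, -0.0919)
arm 3 at φ=240.0°: e+L cos θ3 = 0.3128;  S3 = (-0.1564, -0.2709, -0.0410)
eliminate P² terms by subtracting sphere 1 from 2 and 3
plane₁₂: -0.8850x+0.4800y+-0.0639z = -0.0107
det = 0.9213;  x = 0.0045+-0.0178z,  y = -0.0141+0.1002z
sphere 1 gives Az²+Bz+C=0 with A=1.0104, B=0.1278, C=-0.1090;  B²−4AC=0.4569;  roots -0.3978, 0.2713;  negative root z = -0.3978
x = 0.0115, y = -0.0540

(0.0115, -0.0540, -0.3978)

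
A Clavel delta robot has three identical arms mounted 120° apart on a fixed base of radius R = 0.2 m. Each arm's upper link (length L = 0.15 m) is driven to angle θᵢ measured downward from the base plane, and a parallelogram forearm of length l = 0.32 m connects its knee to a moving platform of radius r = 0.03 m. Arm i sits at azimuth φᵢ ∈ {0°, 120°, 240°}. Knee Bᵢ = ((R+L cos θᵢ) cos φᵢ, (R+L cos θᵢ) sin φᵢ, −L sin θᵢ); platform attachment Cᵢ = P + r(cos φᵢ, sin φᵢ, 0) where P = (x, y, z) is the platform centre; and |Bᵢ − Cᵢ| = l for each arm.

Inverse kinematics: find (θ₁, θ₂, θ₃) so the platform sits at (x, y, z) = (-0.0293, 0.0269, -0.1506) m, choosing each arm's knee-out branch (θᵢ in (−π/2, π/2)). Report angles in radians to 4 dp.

θ₁ = 0.6979, θ₂ = -0.0005, θ₃ = 0.5240

arm 1 (φ=0.0°): x'=-0.0293, y'=0.0269
  A=0.1993, B=-0.1506, C=(l²−L²−A²−y'²−z²)/(2L)=0.0559
  θ1 = atan2(B,A) + arccos(C/0.2498) = 0.6979
φ2=120.0° → target in arm frame (0.0379, 0.0119)
  e−x'=0.1321;  (l²−L²−(e−x')²−y'²−z²)/2L = 0.1321
  θ2 = atan2(B,A) + arccos(C/0.2003) = -0.0005
arm 3 (φ=240.0°): x'=-0.0086, y'=-0.0388
  A=0.1786, B=-0.1506, C=(l²−L²−A²−y'²−z²)/(2L)=0.0793
  θ3 = atan2(B,A) + arccos(C/0.2337) = 0.5240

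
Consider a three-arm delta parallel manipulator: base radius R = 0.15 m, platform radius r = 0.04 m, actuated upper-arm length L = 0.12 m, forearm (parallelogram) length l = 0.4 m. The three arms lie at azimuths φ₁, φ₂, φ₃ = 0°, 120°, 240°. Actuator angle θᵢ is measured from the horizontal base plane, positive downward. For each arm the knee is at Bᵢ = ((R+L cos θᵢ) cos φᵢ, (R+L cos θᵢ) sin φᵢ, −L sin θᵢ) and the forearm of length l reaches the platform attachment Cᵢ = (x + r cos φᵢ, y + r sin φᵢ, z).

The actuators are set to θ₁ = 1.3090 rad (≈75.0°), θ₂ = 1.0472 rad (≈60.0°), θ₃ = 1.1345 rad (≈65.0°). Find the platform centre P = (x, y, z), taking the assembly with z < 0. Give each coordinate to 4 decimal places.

S1 = (0.1411·cos0.0°, 0.1411·sin0.0°, -0.1159) = (0.1411, 0.0000, -0.1159)
S2 = (0.1700·cos120.0°, 0.1700·sin120.0°, -0.1039) = (-0.0850, 0.1472, -0.1039)
S3 = (0.1607·cos240.0°, 0.1607·sin240.0°, -0.1088) = (-0.0804, -0.1392, -0.1088)
|S₂|²−|S₁|² = 0.0064;  |S₃|²−|S₁|² = 0.0043
[-0.4521 0.2944 0.0240]·P = 0.0064;  [-0.4428 -0.2784 0.0143]·P = 0.0043
Cramer: x(z) = -0.0119+0.0425z;  y(z) = 0.0034-0.0162z
into |P−S₁|² = l²: 1.0021z² + 0.2187z + -0.1232 = 0;  Δ = 0.5415;  z = -0.4763 or 0.2580 → z<0 root = -0.4763
x = -0.0321, y = 0.0111

(-0.0321, 0.0111, -0.4763)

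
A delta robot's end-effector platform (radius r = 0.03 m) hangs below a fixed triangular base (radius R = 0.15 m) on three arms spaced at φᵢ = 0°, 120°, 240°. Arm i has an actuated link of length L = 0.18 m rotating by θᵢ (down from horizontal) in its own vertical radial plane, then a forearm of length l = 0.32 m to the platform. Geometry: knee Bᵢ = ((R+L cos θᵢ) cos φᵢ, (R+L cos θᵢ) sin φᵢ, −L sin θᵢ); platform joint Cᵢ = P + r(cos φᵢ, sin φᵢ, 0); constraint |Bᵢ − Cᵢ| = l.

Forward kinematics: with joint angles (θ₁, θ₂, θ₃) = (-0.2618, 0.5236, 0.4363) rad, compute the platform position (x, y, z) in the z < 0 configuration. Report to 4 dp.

φ1=0.0°: virtual centre (0.2939, 0.0000, 0.0466), radius l
φ2=120.0°: virtual centre (-0.1379, 0.2389, -0.0900), radius l
φ3=240.0°: virtual centre (-0.1416, -0.2452, -0.0761), radius l
|O₂|²−|O₁|² = -0.0043;  |O₃|²−|O₁|² = -0.0026
linear system: -0.8636x+0.4778y = -0.0043−-0.2732z; -0.8709x+-0.4904y = -0.0026−-0.2453z
det = 0.8397;  x = 0.0040+-0.2991z,  y = -0.0018+0.0310z
into |P−O₁|² = l²: 1.0905z² + 0.0801z + -0.0162 = 0;  Δ = 0.0771;  z = -0.1640 or 0.0905 → z<0 root = -0.1640
x = 0.0531, y = -0.0069

(0.0531, -0.0069, -0.1640)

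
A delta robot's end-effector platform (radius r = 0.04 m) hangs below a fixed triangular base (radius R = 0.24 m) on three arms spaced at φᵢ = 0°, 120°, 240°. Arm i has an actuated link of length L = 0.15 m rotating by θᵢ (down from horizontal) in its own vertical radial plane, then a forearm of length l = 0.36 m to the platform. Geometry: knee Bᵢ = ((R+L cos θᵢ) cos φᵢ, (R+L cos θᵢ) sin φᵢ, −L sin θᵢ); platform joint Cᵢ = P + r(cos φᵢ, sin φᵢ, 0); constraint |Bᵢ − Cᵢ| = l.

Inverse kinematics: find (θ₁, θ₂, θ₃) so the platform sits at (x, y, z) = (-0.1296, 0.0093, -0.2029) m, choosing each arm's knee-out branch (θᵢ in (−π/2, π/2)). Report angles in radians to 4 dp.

θ₁ = 1.3964, θ₂ = -0.0008, θ₃ = 0.1746

rotate P by −φ1: (-0.1296, 0.0093, -0.2029)
  A cos θ + B sin θ = C:  0.3296·cos θ + -0.2029·sin θ = -0.1426
  θ1 = atan2(B,A) + arccos(C/0.3870) = 1.3964
φ2=120.0° → target in arm frame (0.0729, 0.1076)
  A cos θ + B sin θ = C:  0.1271·cos θ + -0.2029·sin θ = 0.1273
  √(A²+B²)=0.2394;  θ2 = -1.0110+1.0102 ≈ -0.0008
arm 3 (φ=240.0°): x'=0.0567, y'=-0.1169
  A=0.1433, B=-0.2029, C=(l²−L²−A²−y'²−z²)/(2L)=0.1058
  θ3 = atan2(B,A) + arccos(C/0.2484) = 0.1746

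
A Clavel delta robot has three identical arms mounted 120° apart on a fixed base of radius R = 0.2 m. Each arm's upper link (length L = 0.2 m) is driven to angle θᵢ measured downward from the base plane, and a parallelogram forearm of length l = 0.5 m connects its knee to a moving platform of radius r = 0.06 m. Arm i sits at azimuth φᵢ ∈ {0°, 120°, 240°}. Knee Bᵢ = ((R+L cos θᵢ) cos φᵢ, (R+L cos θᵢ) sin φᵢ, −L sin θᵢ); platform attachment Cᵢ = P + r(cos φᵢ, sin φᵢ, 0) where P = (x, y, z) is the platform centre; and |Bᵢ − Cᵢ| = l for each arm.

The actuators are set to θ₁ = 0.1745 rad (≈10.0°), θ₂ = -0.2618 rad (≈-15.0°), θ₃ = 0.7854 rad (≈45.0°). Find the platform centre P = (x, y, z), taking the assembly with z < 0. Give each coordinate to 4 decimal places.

φ1=0.0°: virtual centre (0.3370, 0.0000, -0.0347), radius l
arm 2 at φ=120.0°: e+L cos θ2 = 0.3332;  S2 = (-0.1666, 0.2885, 0.0518)
S3 = (0.2814·cos240.0°, 0.2814·sin240.0°, -0.1414) = (-0.1407, -0.2437, -0.1414)
|S₂|²−|S₁|² = -0.0011;  |S₃|²−|S₁|² = -0.0156
plane₁₂: -1.0071x+0.5771y+0.1730z = -0.0011
Cramer: x(z) = 0.0091-0.0373z;  y(z) = 0.0141-0.3648z
into |P−S₁|² = l²: 1.1344z² + 0.0836z + -0.1411 = 0;  Δ = 0.6473;  z = -0.3915 or 0.3177 → z<0 root = -0.3915
x = 0.0237, y = 0.1568

(0.0237, 0.1568, -0.3915)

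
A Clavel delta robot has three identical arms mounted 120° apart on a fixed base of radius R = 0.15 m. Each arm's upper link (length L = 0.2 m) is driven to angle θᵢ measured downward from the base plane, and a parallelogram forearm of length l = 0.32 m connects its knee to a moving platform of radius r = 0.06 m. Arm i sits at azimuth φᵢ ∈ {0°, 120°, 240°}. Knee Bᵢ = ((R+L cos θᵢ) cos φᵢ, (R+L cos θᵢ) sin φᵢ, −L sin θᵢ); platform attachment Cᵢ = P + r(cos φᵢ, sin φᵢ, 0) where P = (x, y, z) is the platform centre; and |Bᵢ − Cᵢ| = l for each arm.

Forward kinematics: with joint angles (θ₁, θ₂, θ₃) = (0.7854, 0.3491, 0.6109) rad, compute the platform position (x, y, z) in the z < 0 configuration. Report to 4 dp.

(-0.0478, 0.0330, -0.2942)

φ1=0.0°: virtual centre (0.2314, 0.0000, -0.1414), radius l
O2 = (0.2779·cos120.0°, 0.2779·sin120.0°, -0.0684) = (-0.1390, 0.2407, -0.0684)
arm 3 at φ=240.0°: (R−r)+L cos θ3 = 0.2538;  O3 = (-0.1269, -0.2198, -0.1147)
subtract pairs → two planes through P
linear system: -0.7408x+0.4814y = 0.0084−0.1460z; -0.7167x+-0.4396y = 0.0040−0.0534z
Cramer: x(z) = -0.0084+0.1340z;  y(z) = 0.0045-0.0971z
sphere 1 gives Az²+Bz+C=0 with A=1.0274, B=0.2177, C=-0.0249;  B²−4AC=0.1496;  roots -0.2942, 0.0823;  negative root z = -0.2942
x = -0.0478, y = 0.0330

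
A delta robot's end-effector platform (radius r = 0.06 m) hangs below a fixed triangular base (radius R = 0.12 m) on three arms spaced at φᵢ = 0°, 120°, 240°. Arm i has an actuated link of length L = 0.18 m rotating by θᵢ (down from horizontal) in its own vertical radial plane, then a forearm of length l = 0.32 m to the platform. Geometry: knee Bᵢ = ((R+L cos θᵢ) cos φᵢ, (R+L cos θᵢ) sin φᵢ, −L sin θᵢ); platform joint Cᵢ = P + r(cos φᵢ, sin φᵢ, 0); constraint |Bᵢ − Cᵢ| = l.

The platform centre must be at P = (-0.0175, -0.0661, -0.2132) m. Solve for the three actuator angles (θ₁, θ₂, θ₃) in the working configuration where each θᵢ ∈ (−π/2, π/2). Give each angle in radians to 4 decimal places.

θ₁ = 0.1743, θ₂ = 0.3491, θ₃ = -0.3486

arm 1 (φ=0.0°): x'=-0.0175, y'=-0.0661
  A cos θ + B sin θ = C:  0.0775·cos θ + -0.2132·sin θ = 0.0394
  γ=atan2(-0.2132,0.0775)=-1.2221;  ψ=arccos(0.1735)=1.3964;  θ1=γ+ψ≈0.1743
φ2=120.0° → target in arm frame (-0.0485, 0.0482)
  A cos θ + B sin θ = C:  0.1085·cos θ + -0.2132·sin θ = 0.0290
  θ2 = atan2(B,A) + arccos(C/0.2392) = 0.3491
φ3=240.0° → target in arm frame (0.0660, 0.0179)
  e−x'=-0.0060;  (l²−L²−(e−x')²−y'²−z²)/2L = 0.0672
  √(A²+B²)=0.2133;  θ3 = -1.5989+1.2503 ≈ -0.3486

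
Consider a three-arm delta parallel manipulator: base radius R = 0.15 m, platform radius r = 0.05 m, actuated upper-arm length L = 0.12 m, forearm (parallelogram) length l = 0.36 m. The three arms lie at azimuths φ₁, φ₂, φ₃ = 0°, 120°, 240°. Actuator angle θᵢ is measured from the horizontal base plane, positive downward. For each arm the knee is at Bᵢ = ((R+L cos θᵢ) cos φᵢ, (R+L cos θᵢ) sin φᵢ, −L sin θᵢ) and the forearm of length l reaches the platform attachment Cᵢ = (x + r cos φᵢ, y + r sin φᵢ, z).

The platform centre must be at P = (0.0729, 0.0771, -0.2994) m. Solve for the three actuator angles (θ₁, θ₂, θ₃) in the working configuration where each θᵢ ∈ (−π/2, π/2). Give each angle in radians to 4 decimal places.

φ1=0.0° → target in arm frame (0.0729, 0.0771)
  e−x'=0.0271;  (l²−L²−(e−x')²−y'²−z²)/2L = 0.0787
  θ1 = atan2(B,A) + arccos(C/0.3006) = -0.1745
φ2=120.0° → target in arm frame (0.0303, -0.1017)
  A cos θ + B sin θ = C:  0.0697·cos θ + -0.2994·sin θ = 0.0432
  γ=atan2(-0.2994,0.0697)=-1.3421;  ψ=arccos(0.1405)=1.4298;  θ2=γ+ψ≈0.0877
φ3=240.0° → target in arm frame (-0.1032, 0.0246)
  e−x'=0.2032;  (l²−L²−(e−x')²−y'²−z²)/2L = -0.0681
  √(A²+B²)=0.3619;  θ3 = -0.9745+1.7601 ≈ 0.7856

θ₁ = -0.1745, θ₂ = 0.0877, θ₃ = 0.7856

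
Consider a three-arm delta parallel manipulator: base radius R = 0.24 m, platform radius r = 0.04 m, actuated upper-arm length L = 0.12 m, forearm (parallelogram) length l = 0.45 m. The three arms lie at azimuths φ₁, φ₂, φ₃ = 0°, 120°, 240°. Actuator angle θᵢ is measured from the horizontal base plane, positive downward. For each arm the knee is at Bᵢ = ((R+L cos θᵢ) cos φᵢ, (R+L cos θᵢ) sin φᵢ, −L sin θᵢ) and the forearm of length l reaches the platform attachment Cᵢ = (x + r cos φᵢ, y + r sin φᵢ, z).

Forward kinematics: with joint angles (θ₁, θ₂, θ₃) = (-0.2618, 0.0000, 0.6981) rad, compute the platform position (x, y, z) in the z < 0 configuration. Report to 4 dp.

(0.0549, 0.0602, -0.3305)

φ1=0.0°: virtual centre (0.3159, 0.0000, 0.0311), radius l
arm 2 at φ=120.0°: ρ2 = 0.3200;  O2 = (-0.1600, 0.2771, 0.0000)
arm 3 at φ=240.0°: ρ3 = 0.2919;  O3 = (-0.1460, -0.2528, -0.0771)
eliminate P² terms by subtracting sphere 1 from 2 and 3
linear system: -0.9518x+0.5543y = 0.0016−-0.0621z; -0.9237x+-0.5056y = -0.0096−-0.2164z
det = 0.9933;  x = 0.0045+-0.1524z,  y = 0.0107+-0.1496z
quadratic in z: (1.0456)z²+(0.0296)z+(-0.1045)=0, √Δ=0.6616 → z ∈ {-0.3305, 0.3022}; z = -0.3305 (taking z<0)
x = 0.0549, y = 0.0602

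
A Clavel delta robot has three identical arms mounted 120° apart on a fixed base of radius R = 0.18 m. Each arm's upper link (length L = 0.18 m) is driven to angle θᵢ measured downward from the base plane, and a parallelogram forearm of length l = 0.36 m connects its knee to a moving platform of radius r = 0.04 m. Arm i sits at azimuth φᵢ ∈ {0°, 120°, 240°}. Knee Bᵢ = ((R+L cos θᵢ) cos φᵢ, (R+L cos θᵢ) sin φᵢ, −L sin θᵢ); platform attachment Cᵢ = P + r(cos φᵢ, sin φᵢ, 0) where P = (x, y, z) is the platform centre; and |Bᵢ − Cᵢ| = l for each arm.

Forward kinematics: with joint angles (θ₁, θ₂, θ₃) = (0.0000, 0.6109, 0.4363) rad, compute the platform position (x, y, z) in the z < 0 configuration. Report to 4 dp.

(0.0540, -0.0180, -0.2420)

φ1=0.0°: virtual centre (0.3200, 0.0000, 0.0000), radius l
φ2=120.0°: virtual centre (-0.1437, 0.2489, -0.1032), radius l
S3 = (0.3031·cos240.0°, 0.3031·sin240.0°, -0.0761) = (-0.1516, -0.2625, -0.0761)
|S₂|²−|S₁|² = -0.0091;  |S₃|²−|S₁|² = -0.0047
plane₁₂: -0.9274x+0.4979y+-0.2065z = -0.0091
Cramer: x(z) = 0.0075-0.1925z;  y(z) = -0.0044+0.0561z
into |P−S₁|² = l²: 1.0402z² + 0.1199z + -0.0319 = 0;  Δ = 0.1471;  z = -0.2420 or 0.1267 → z<0 root = -0.2420
x = 0.0540, y = -0.0180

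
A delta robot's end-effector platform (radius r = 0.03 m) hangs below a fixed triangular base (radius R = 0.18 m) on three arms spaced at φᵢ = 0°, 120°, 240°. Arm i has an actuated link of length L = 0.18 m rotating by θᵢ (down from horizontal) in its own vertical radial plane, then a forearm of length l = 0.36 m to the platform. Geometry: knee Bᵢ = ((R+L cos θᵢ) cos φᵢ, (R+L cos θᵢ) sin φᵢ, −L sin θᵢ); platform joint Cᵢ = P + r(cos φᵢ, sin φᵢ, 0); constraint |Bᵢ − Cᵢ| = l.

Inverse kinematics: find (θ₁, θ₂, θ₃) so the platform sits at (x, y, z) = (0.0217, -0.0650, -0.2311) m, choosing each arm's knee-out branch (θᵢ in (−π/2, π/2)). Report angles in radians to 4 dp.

φ1=0.0° → target in arm frame (0.0217, -0.0650)
  A cos θ + B sin θ = C:  0.1283·cos θ + -0.2311·sin θ = 0.0642
  γ=atan2(-0.2311,0.1283)=-1.0640;  ψ=arccos(0.2428)=1.3255;  θ1=γ+ψ≈0.2615
rotate P by −φ2: (-0.0671, 0.0137, -0.2311)
  A cos θ + B sin θ = C:  0.2171·cos θ + -0.2311·sin θ = -0.0098
  γ=atan2(-0.2311,0.2171)=-0.8165;  ψ=arccos(-0.0311)=1.6019;  θ2=γ+ψ≈0.7853
arm 3 (φ=240.0°): x'=0.0454, y'=0.0513
  A cos θ + B sin θ = C:  0.1046·cos θ + -0.2311·sin θ = 0.0840
  √(A²+B²)=0.2537;  θ3 = -1.1459+1.2334 ≈ 0.0875

θ₁ = 0.2615, θ₂ = 0.7853, θ₃ = 0.0875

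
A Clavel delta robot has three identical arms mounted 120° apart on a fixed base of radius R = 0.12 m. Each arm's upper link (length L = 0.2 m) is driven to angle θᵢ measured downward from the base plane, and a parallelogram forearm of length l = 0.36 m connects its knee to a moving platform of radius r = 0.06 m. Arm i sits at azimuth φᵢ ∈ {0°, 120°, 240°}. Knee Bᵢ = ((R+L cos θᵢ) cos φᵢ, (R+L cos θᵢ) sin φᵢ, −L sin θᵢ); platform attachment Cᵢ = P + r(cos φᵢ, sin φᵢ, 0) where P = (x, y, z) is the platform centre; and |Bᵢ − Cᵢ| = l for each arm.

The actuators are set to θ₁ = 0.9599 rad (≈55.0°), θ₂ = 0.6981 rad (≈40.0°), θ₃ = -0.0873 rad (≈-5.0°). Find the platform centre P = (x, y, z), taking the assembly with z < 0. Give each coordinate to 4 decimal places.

(-0.1252, -0.1159, -0.3258)

arm 1 at φ=0.0°: e+L cos θ1 = 0.1747;  centre 1 = (0.1747, 0.0000, -0.1638)
centre 2 = (0.2132·cos120.0°, 0.2132·sin120.0°, -0.1286) = (-0.1066, 0.1846, -0.1286)
centre 3 = (0.2592·cos240.0°, 0.2592·sin240.0°, 0.0174) = (-0.1296, -0.2245, 0.0174)
|centre ₂|²−|centre ₁|² = 0.0046;  |centre ₃|²−|centre ₁|² = 0.0101
[-0.5627 0.3693 0.0705]·P = 0.0046;  [-0.6087 -0.4490 0.3625]·P = 0.0101
det = 0.4774;  x = -0.0122+0.3468z,  y = -0.0061+0.3373z
sphere 1 gives Az²+Bz+C=0 with A=1.2340, B=0.1939, C=-0.0678;  B²−4AC=0.3722;  roots -0.3258, 0.1686;  negative root z = -0.3258
x = -0.1252, y = -0.1159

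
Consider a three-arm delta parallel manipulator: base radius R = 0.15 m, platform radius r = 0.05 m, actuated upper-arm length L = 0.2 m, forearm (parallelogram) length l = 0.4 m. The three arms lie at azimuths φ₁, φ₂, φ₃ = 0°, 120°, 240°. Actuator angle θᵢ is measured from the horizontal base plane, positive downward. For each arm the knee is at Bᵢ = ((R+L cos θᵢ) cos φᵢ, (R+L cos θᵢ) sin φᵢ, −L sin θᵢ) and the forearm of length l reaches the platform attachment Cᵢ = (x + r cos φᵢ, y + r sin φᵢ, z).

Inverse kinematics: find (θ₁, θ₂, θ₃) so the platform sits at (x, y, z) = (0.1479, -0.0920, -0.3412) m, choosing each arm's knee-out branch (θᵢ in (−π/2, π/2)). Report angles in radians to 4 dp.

φ1=0.0° → target in arm frame (0.1479, -0.0920)
  e−x'=-0.0479;  (l²−L²−(e−x')²−y'²−z²)/2L = -0.0179
  θ1 = atan2(B,A) + arccos(C/0.3445) = -0.0874
rotate P by −φ2: (-0.1536, -0.0821, -0.3412)
  A cos θ + B sin θ = C:  0.2536·cos θ + -0.3412·sin θ = -0.1687
  θ2 = atan2(B,A) + arccos(C/0.4251) = 1.0473
rotate P by −φ3: (0.0057, 0.1741, -0.3412)
  A cos θ + B sin θ = C:  0.0943·cos θ + -0.3412·sin θ = -0.0890
  θ3 = atan2(B,A) + arccos(C/0.3540) = 0.5238

θ₁ = -0.0874, θ₂ = 1.0473, θ₃ = 0.5238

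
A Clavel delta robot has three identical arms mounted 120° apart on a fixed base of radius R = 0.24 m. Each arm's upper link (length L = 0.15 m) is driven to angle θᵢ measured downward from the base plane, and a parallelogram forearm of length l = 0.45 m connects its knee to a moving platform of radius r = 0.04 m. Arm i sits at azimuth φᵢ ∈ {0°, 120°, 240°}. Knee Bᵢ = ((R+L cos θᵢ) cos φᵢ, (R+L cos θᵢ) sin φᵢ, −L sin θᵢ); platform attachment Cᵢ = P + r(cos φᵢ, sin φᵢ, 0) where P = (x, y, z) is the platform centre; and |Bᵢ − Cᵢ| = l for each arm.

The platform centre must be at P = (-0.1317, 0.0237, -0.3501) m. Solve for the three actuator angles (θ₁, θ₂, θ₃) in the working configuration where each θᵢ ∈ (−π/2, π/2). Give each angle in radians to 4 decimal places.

arm 1 (φ=0.0°): x'=-0.1317, y'=0.0237
  A cos θ + B sin θ = C:  0.3317·cos θ + -0.3501·sin θ = -0.1772
  √(A²+B²)=0.4823;  θ1 = -0.8124+1.9470 ≈ 1.1346
φ2=120.0° → target in arm frame (0.0864, 0.1022)
  A cos θ + B sin θ = C:  0.1136·cos θ + -0.3501·sin θ = 0.1136
  √(A²+B²)=0.3681;  θ2 = -1.2570+1.2571 ≈ 0.0001
φ3=240.0° → target in arm frame (0.0453, -0.1259)
  A cos θ + B sin θ = C:  0.1547·cos θ + -0.3501·sin θ = 0.0588
  √(A²+B²)=0.3827;  θ3 = -1.1548+1.4164 ≈ 0.2617

θ₁ = 1.1346, θ₂ = 0.0001, θ₃ = 0.2617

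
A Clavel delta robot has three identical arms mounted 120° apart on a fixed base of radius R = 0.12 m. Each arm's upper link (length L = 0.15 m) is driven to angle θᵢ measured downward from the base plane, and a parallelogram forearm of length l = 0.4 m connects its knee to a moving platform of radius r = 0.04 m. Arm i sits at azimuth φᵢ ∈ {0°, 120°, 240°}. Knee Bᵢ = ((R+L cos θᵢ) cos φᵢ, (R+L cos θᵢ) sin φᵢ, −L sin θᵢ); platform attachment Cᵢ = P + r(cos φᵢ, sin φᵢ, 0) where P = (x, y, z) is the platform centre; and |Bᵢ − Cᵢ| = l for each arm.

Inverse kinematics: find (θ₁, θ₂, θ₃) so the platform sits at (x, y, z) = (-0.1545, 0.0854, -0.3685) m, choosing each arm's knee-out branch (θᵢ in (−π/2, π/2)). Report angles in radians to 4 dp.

arm 1 (φ=0.0°): x'=-0.1545, y'=0.0854
  A cos θ + B sin θ = C:  0.2345·cos θ + -0.3685·sin θ = -0.2019
  √(A²+B²)=0.4368;  θ1 = -1.0041+2.0514 ≈ 1.0473
arm 2 (φ=120.0°): x'=0.1512, y'=0.0911
  A=-0.0712, B=-0.3685, C=(l²−L²−A²−y'²−z²)/(2L)=-0.0389
  θ2 = atan2(B,A) + arccos(C/0.3753) = -0.0871
φ3=240.0° → target in arm frame (0.0033, -0.1765)
  A cos θ + B sin θ = C:  0.0767·cos θ + -0.3685·sin θ = -0.1178
  γ=atan2(-0.3685,0.0767)=-1.3656;  ψ=arccos(-0.3129)=1.8890;  θ3=γ+ψ≈0.5234

θ₁ = 1.0473, θ₂ = -0.0871, θ₃ = 0.5234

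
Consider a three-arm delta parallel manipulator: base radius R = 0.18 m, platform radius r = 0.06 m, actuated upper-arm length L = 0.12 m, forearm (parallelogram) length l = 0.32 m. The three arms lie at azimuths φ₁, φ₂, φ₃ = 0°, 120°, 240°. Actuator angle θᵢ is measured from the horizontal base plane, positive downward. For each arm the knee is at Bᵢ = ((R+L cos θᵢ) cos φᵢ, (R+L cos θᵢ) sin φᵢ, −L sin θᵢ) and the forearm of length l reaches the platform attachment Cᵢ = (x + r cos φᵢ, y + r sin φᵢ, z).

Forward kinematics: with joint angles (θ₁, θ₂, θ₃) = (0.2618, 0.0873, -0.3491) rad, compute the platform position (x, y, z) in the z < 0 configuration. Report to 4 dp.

(-0.0279, -0.0248, -0.2105)

φ1=0.0°: virtual centre (0.2359, 0.0000, -0.0311), radius l
centre 2 = (0.2395·cos120.0°, 0.2395·sin120.0°, -0.0105) = (-0.1198, 0.2075, -0.0105)
arm 3 at φ=240.0°: (R−r)+L cos θ3 = 0.2328;  centre 3 = (-0.1164, -0.2016, 0.0410)
subtract pairs → two planes through P
plane₁₂: -0.7114x+0.4149y+0.0412z = 0.0009
det = 0.5791;  x = -0.0001+0.1320z,  y = 0.0020+0.1270z
into |P−centre ₁|² = l²: 1.0336z² + 0.0003z + -0.0457 = 0;  Δ = 0.1891;  z = -0.2105 or 0.2102 → z<0 root = -0.2105
x = -0.0279, y = -0.0248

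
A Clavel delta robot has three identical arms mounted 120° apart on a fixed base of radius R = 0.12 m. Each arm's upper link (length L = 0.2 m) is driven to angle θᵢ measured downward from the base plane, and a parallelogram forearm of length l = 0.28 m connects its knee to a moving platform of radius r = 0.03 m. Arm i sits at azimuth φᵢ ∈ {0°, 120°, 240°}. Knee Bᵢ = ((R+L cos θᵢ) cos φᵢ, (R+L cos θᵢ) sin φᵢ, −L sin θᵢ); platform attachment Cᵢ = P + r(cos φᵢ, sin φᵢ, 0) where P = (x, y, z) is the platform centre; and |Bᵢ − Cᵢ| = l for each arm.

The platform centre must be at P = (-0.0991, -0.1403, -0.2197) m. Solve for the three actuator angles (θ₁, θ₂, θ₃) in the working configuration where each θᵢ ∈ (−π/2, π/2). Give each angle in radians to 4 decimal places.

θ₁ = 1.3090, θ₂ = 1.2217, θ₃ = -0.1744

φ1=0.0° → target in arm frame (-0.0991, -0.1403)
  A cos θ + B sin θ = C:  0.1891·cos θ + -0.2197·sin θ = -0.1633
  γ=atan2(-0.2197,0.1891)=-0.8601;  ψ=arccos(-0.5633)=2.1691;  θ1=γ+ψ≈1.3090
φ2=120.0° → target in arm frame (-0.0720, 0.1560)
  e−x'=0.1620;  (l²−L²−(e−x')²−y'²−z²)/2L = -0.1511
  γ=atan2(-0.2197,0.1620)=-0.9356;  ψ=arccos(-0.5535)=2.1573;  θ2=γ+ψ≈1.2217
rotate P by −φ3: (0.1711, -0.0157, -0.2197)
  e−x'=-0.0811;  (l²−L²−(e−x')²−y'²−z²)/2L = -0.0417
  γ=atan2(-0.2197,-0.0811)=-1.9242;  ψ=arccos(-0.1781)=1.7499;  θ3=γ+ψ≈-0.1744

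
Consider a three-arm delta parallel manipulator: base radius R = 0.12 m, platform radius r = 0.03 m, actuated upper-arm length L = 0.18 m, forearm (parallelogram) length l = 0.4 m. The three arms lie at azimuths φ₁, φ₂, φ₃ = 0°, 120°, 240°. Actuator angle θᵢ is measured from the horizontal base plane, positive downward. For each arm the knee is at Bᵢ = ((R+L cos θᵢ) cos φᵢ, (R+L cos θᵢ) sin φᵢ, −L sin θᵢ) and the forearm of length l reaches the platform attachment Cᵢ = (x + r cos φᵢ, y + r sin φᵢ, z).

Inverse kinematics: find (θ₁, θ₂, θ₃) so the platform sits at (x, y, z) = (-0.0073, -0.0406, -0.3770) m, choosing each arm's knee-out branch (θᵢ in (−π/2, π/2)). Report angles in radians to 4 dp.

θ₁ = 0.4366, θ₂ = 0.5238, θ₃ = 0.2619

rotate P by −φ1: (-0.0073, -0.0406, -0.3770)
  A=0.0973, B=-0.3770, C=(l²−L²−A²−y'²−z²)/(2L)=-0.0712
  θ1 = atan2(B,A) + arccos(C/0.3894) = 0.4366
rotate P by −φ2: (-0.0315, 0.0266, -0.3770)
  A cos θ + B sin θ = C:  0.1215·cos θ + -0.3770·sin θ = -0.0833
  θ2 = atan2(B,A) + arccos(C/0.3961) = 0.5238
φ3=240.0° → target in arm frame (0.0388, 0.0140)
  A=0.0512, B=-0.3770, C=(l²−L²−A²−y'²−z²)/(2L)=-0.0482
  γ=atan2(-0.3770,0.0512)=-1.4358;  ψ=arccos(-0.1266)=1.6978;  θ3=γ+ψ≈0.2619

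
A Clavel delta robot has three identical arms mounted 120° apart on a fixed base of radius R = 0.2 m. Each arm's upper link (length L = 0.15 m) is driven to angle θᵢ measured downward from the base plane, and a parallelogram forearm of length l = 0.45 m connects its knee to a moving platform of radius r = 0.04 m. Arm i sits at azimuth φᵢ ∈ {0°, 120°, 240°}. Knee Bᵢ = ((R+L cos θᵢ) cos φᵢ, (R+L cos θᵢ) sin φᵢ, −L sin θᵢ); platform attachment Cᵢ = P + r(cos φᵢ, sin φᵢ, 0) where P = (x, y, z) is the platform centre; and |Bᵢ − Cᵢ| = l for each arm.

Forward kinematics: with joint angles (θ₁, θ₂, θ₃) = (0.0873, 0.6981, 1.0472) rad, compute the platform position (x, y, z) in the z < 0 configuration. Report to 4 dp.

(0.1175, 0.0514, -0.4168)

φ1=0.0°: virtual centre (0.3094, 0.0000, -0.0131), radius l
φ2=120.0°: virtual centre (-0.1375, 0.2381, -0.0964), radius l
φ3=240.0°: virtual centre (-0.1175, -0.2035, -0.1299), radius l
|S₂|²−|S₁|² = -0.0110;  |S₃|²−|S₁|² = -0.0238
linear system: -0.8938x+0.4762y = -0.0110−-0.1667z; -0.8539x+-0.4070y = -0.0238−-0.2337z
Cramer: x(z) = 0.0206-0.2325z;  y(z) = 0.0154-0.0863z
into |P−S₁|² = l²: 1.0615z² + 0.1578z + -0.1186 = 0;  Δ = 0.5287;  z = -0.4168 or 0.2682 → z<0 root = -0.4168
x = 0.1175, y = 0.0514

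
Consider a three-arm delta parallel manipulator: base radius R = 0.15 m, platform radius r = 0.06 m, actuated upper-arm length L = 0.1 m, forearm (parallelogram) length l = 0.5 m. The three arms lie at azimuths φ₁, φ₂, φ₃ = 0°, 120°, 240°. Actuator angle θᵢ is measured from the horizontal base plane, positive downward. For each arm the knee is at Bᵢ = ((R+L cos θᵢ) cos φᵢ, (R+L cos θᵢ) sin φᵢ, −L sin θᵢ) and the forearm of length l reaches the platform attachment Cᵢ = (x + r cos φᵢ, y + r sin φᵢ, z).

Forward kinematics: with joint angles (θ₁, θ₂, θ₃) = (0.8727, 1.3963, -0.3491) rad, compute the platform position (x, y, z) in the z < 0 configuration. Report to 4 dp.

φ1=0.0°: virtual centre (0.1543, 0.0000, -0.0766), radius l
φ2=120.0°: virtual centre (-0.0537, 0.0930, -0.0985), radius l
arm 3 at φ=240.0°: e+L cos θ3 = 0.1840;  centre 3 = (-0.0920, -0.1593, 0.0342)
subtract pairs → two planes through P
plane₁₂: -0.4159x+0.1860y+-0.0437z = -0.0084
det = 0.2241;  x = 0.0076+0.1217z,  y = -0.0285+0.5074z
sphere 1 gives Az²+Bz+C=0 with A=1.2723, B=0.0886, C=-0.2218;  B²−4AC=1.1366;  roots -0.4538, 0.3842;  negative root z = -0.4538
x = -0.0476, y = -0.2588

(-0.0476, -0.2588, -0.4538)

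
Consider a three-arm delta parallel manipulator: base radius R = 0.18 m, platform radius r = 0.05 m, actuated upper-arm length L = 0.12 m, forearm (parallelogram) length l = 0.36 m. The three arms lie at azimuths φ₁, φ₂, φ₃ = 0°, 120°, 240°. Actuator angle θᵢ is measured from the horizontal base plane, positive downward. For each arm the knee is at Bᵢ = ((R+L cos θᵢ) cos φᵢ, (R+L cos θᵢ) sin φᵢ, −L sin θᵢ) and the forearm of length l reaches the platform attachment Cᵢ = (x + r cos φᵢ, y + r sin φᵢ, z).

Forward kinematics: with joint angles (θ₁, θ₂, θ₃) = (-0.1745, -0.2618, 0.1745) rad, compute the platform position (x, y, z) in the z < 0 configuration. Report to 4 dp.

(0.0108, 0.0294, -0.2482)

φ1=0.0°: virtual centre (0.2482, 0.0000, 0.0208), radius l
S2 = (0.2459·cos120.0°, 0.2459·sin120.0°, 0.0311) = (-0.1230, 0.2130, 0.0311)
S3 = (0.2482·cos240.0°, 0.2482·sin240.0°, -0.0208) = (-0.1241, -0.2149, -0.0208)
|S₂|²−|S₁|² = -0.0006;  |S₃|²−|S₁|² = 0.0000
linear system: -0.7423x+0.4259y = -0.0006−0.0204z; -0.7445x+-0.4299y = 0.0000−-0.0833z
Cramer: x(z) = 0.0004-0.0420z;  y(z) = -0.0007-0.1212z
into |P−S₁|² = l²: 1.0164z² + -0.0207z + -0.0678 = 0;  Δ = 0.2760;  z = -0.2482 or 0.2686 → z<0 root = -0.2482
x = 0.0108, y = 0.0294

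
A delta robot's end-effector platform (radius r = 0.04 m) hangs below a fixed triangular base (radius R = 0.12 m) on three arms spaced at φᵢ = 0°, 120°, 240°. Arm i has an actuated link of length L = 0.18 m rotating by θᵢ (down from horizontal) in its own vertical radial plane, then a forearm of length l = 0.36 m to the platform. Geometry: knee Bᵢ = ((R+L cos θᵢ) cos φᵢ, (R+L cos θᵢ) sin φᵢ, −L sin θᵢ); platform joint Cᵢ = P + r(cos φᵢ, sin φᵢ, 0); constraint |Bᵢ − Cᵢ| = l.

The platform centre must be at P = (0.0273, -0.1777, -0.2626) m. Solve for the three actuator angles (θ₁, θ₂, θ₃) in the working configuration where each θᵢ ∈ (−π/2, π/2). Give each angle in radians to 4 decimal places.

arm 1 (φ=0.0°): x'=0.0273, y'=-0.1777
  A=0.0527, B=-0.2626, C=(l²−L²−A²−y'²−z²)/(2L)=-0.0170
  γ=atan2(-0.2626,0.0527)=-1.3727;  ψ=arccos(-0.0634)=1.6342;  θ1=γ+ψ≈0.2615
arm 2 (φ=120.0°): x'=-0.1675, y'=0.0652
  e−x'=0.2475;  (l²−L²−(e−x')²−y'²−z²)/2L = -0.1036
  √(A²+B²)=0.3609;  θ2 = -0.8149+1.8619 ≈ 1.0470
φ3=240.0° → target in arm frame (0.1402, 0.1125)
  A=-0.0602, B=-0.2626, C=(l²−L²−A²−y'²−z²)/(2L)=0.0332
  γ=atan2(-0.2626,-0.0602)=-1.7963;  ψ=arccos(0.1233)=1.4472;  θ3=γ+ψ≈-0.3491

θ₁ = 0.2615, θ₂ = 1.0470, θ₃ = -0.3491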